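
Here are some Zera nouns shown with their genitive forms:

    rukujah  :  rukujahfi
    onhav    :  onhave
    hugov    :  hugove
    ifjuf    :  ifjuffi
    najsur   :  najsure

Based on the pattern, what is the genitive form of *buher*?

buhere

Looking at the final consonant of each stem: -fi when the stem ends in a voiceless consonant (*rukujah*, *ifjuf*); -e when the stem ends in a voiced consonant (*onhav*, *hugov*, *najsur*).
*buher*: final consonant = /r/, voiced → -e → *buhere*.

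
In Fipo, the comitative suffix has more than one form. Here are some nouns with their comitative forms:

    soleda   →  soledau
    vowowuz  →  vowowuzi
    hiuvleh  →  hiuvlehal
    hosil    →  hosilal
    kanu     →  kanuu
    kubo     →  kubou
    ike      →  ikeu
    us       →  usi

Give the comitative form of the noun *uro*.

urou

Looking at the final sound of each stem: -i when the stem ends in a sibilant (*vowowuz*, *us*); -al when the stem ends in a non-sibilant consonant (*hiuvleh*, *hosil*); -u when the stem ends in a vowel (*soleda*, *kanu*, *kubo*, *ike*).
The final sound of *uro* is /o/, which is a vowel, so the suffix is -u, giving *urou*.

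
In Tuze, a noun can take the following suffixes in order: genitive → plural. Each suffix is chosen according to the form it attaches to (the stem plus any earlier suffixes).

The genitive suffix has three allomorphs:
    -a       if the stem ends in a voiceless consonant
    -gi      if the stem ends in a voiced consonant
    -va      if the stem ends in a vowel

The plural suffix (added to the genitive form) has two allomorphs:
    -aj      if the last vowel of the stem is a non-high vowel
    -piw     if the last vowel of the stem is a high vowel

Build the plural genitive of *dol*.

Since the final sound of *dol* is /l/ (a voiced consonant), it takes -gi, giving *dolgi*.
The genitive form *dolgi* — last vowel /i/ (a high vowel) → -piw → *dolgipiw*.

dolgipiw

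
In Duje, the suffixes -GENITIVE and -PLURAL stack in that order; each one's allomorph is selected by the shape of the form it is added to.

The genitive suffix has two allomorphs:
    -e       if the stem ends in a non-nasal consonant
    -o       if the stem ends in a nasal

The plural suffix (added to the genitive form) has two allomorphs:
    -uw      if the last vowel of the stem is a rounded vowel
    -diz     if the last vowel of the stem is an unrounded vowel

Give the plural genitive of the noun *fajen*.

The final consonant of *fajen* is /n/, which is a nasal, so the genitive suffix is -o, giving *fajeno*.
The genitive form *fajeno*: last vowel = /o/, a rounded vowel → -uw → *fajenouw*.

fajenouw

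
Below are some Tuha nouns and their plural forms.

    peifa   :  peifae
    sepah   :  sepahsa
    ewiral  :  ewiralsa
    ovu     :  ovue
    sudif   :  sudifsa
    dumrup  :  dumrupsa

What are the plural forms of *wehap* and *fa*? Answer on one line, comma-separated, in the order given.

wehapsa, fae

The alternation tracks the final sound of the stem — -sa when the stem ends in a consonant (*sepah*, *ewiral*, *sudif*, *dumrup*); -e when the stem ends in a vowel (*peifa*, *ovu*).
The final sound of *wehap* is /p/, which is a consonant, so the suffix is -sa, giving *wehapsa*.
*fa* — final sound /a/ (a vowel) → -e → *fae*.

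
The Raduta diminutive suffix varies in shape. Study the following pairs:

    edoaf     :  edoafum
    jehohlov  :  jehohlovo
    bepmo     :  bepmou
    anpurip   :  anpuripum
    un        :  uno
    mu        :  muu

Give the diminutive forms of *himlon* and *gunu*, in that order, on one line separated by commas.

himlono, gunuu

The pattern is voicing of the final sound: -um when the stem ends in a voiceless consonant (*edoaf*, *anpurip*); -o when the stem ends in a voiced consonant (*jehohlov*, *un*); -u when the stem ends in a vowel (*bepmo*, *mu*).
*himlon* — final sound /n/ (a voiced consonant) → -o → *himlono*.
*gunu*: final sound = /u/, a vowel → -u → *gunuu*.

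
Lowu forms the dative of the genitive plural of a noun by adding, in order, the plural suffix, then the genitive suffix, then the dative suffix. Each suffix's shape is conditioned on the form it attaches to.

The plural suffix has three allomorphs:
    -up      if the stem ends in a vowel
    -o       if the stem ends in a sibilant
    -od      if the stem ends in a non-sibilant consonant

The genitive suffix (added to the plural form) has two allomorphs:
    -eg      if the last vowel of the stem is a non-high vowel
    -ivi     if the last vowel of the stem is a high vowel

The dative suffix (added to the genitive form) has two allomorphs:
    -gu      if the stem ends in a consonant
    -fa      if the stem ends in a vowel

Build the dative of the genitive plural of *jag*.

jagodeggu

Since the final sound of *jag* is /g/ (a non-sibilant consonant), it takes -od, giving *jagod*.
The plural form *jagod* — last vowel /o/ (a non-high vowel) → -eg → *jagodeg*.
Since the final sound of the genitive form *jagodeg* is /g/ (a consonant), it takes -gu, giving *jagodeggu*.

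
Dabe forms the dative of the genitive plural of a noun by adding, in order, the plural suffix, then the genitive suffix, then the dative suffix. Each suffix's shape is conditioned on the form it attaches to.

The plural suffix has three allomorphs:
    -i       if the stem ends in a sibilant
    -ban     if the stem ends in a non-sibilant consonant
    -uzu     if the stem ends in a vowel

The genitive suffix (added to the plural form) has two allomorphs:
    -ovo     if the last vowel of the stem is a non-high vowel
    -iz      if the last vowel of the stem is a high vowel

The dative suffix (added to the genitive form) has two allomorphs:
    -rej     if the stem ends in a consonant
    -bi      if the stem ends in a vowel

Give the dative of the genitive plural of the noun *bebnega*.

*bebnega*: final sound = /a/, a vowel → -uzu → *bebnegauzu*.
The last vowel of the plural form *bebnegauzu* is /u/, which is a high vowel, so the genitive suffix is -iz, giving *bebnegauzuiz*.
The genitive form *bebnegauzuiz*: final sound = /z/, a consonant → -rej → *bebnegauzuizrej*.

bebnegauzuizrej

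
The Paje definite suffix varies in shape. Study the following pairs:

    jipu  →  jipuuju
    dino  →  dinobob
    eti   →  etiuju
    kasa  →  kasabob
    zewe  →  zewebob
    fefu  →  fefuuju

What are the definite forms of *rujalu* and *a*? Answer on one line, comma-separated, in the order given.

rujaluuju, abob

The pattern is height harmony: -uju when the last vowel of the stem is a high vowel (*jipu*, *eti*, *fefu*); -bob when the last vowel of the stem is a non-high vowel (*dino*, *kasa*, *zewe*).
*rujalu* — last vowel /u/ (a high vowel) → -uju → *rujaluuju*.
*a*: last vowel = /a/, a non-high vowel → -bob → *abob*.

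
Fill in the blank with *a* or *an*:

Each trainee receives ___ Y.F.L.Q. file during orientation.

The indefinite article is chosen by the initial *sound* of the following word, not its spelling.
The initialism *Y.F.L.Q.* is read letter by letter; the first letter, Y, is pronounced /waɪ/, which begins with a consonant sound.
So the article is *a*: Each trainee receives a Y.F.L.Q. file during orientation.

a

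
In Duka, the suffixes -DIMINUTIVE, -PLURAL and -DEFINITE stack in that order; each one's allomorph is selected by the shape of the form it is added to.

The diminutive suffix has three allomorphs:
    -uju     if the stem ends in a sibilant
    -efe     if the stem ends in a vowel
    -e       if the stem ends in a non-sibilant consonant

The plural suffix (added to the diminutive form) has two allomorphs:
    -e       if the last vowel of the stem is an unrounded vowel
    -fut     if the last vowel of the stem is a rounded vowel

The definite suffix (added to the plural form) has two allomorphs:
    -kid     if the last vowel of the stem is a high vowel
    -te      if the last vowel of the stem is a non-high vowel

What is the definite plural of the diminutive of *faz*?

The final sound of *faz* is /z/, which is a sibilant, so the diminutive suffix is -uju, giving *fazuju*.
Since the last vowel of the diminutive form *fazuju* is /u/ (a rounded vowel), it takes -fut, giving *fazujufut*.
The plural form *fazujufut*: last vowel = /u/, a high vowel → -kid → *fazujufutkid*.

fazujufutkid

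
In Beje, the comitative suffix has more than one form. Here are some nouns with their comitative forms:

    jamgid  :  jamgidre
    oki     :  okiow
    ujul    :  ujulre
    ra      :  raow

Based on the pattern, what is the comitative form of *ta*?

taow

Looking at the final sound of each stem: -re when the stem ends in a consonant (*jamgid*, *ujul*); -ow when the stem ends in a vowel (*oki*, *ra*).
Since the final sound of *ta* is /a/ (a vowel), it takes -ow, giving *taow*.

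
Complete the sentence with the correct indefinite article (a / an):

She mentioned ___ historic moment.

The indefinite article is chosen by the initial *sound* of the following word, not its spelling.
*historic* begins with the sound /h/ (h is pronounced in standard usage) — a consonant sound.
So the article is *a*: She mentioned a historic moment.

a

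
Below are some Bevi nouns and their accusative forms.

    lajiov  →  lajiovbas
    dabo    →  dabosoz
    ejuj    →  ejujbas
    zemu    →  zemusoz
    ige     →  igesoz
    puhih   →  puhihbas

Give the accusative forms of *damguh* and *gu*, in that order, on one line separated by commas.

The suffix is conditioned by the final sound: -bas when the stem ends in a consonant (*lajiov*, *ejuj*, *puhih*); -soz when the stem ends in a vowel (*dabo*, *zemu*, *ige*).
*damguh*: final sound = /h/, a consonant → -bas → *damguhbas*.
*gu*: final sound = /u/, a vowel → -soz → *gusoz*.

damguhbas, gusoz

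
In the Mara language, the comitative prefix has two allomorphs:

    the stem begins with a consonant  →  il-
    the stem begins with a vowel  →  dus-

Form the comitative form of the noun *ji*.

ilji

*ji* — first sound /j/ (a consonant) → il- → *ilji*.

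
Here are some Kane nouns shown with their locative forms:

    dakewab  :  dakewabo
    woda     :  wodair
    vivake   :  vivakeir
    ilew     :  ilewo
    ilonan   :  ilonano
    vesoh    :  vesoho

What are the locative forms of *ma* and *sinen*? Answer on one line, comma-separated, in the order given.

The suffix is conditioned by the final sound: -o when the stem ends in a consonant (*dakewab*, *ilew*, *ilonan*, *vesoh*); -ir when the stem ends in a vowel (*woda*, *vivake*).
*ma*: final sound = /a/, a vowel → -ir → *mair*.
*sinen*: final sound = /n/, a consonant → -o → *sineno*.

mair, sineno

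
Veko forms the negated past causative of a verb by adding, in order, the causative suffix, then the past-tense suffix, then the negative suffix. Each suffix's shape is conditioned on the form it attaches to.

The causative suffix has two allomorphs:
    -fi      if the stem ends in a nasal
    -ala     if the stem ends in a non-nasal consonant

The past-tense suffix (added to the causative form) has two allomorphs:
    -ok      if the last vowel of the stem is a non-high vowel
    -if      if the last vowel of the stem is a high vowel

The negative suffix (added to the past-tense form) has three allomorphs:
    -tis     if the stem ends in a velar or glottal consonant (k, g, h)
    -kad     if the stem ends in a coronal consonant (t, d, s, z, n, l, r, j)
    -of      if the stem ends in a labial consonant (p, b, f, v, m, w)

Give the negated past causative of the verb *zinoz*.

Since the final consonant of *zinoz* is /z/ (non-nasal), it takes -ala, giving *zinozala*.
The last vowel of the causative form *zinozala* is /a/, which is a non-high vowel, so the past-tense suffix is -ok, giving *zinozalaok*.
The final consonant of the past-tense form *zinozalaok* is /k/, which is velar/glottal, so the negative suffix is -tis, giving *zinozalaoktis*.

zinozalaoktis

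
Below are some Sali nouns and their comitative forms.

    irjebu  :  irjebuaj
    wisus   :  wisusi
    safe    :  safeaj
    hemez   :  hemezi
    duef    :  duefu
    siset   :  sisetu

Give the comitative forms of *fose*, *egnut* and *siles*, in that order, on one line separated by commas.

foseaj, egnutu, silesi

The suffix is conditioned by the final sound: -i when the stem ends in a sibilant (*wisus*, *hemez*); -u when the stem ends in a non-sibilant consonant (*duef*, *siset*); -aj when the stem ends in a vowel (*irjebu*, *safe*).
*fose*: final sound = /e/, a vowel → -aj → *foseaj*.
Since the final sound of *egnut* is /t/ (a non-sibilant consonant), it takes -u, giving *egnutu*.
Since the final sound of *siles* is /s/ (a sibilant), it takes -i, giving *silesi*.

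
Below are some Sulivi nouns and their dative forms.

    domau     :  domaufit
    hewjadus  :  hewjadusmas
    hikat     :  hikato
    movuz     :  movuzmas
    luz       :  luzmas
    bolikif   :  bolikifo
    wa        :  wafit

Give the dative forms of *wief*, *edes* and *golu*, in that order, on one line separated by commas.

Looking at the final sound of each stem: -mas when the stem ends in a sibilant (*hewjadus*, *movuz*, *luz*); -o when the stem ends in a non-sibilant consonant (*hikat*, *bolikif*); -fit when the stem ends in a vowel (*domau*, *wa*).
*wief* — final sound /f/ (a non-sibilant consonant) → -o → *wiefo*.
The final sound of *edes* is /s/, which is a sibilant, so the suffix is -mas, giving *edesmas*.
*golu*: final sound = /u/, a vowel → -fit → *golufit*.

wiefo, edesmas, golufit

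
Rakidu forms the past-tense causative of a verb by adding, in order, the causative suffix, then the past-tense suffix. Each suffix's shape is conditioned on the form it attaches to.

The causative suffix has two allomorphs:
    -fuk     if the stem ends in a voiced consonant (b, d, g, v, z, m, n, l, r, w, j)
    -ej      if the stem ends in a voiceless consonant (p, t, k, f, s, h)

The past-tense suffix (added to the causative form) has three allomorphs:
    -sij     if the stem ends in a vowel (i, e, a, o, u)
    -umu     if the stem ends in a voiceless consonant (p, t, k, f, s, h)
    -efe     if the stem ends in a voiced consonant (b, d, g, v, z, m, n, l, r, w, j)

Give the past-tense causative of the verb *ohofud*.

*ohofud* — final consonant /d/ (voiced) → -fuk → *ohofudfuk*.
The final sound of the causative form *ohofudfuk* is /k/, which is a voiceless consonant, so the past-tense suffix is -umu, giving *ohofudfukumu*.

ohofudfukumu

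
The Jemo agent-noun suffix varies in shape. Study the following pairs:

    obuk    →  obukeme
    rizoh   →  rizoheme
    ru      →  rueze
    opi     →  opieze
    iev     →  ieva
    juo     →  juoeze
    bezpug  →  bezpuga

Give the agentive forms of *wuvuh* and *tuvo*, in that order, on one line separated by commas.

wuvuheme, tuvoeze

The alternation tracks the final sound of the stem — -eme when the stem ends in a voiceless consonant (*obuk*, *rizoh*); -a when the stem ends in a voiced consonant (*iev*, *bezpug*); -eze when the stem ends in a vowel (*ru*, *opi*, *juo*).
*wuvuh* — final sound /h/ (a voiceless consonant) → -eme → *wuvuheme*.
The final sound of *tuvo* is /o/, which is a vowel, so the suffix is -eze, giving *tuvoeze*.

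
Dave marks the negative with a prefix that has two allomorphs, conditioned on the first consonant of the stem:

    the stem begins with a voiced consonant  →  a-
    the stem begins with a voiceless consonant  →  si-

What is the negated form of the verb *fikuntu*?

sifikuntu

*fikuntu* — first consonant /f/ (voiceless) → si- → *sifikuntu*.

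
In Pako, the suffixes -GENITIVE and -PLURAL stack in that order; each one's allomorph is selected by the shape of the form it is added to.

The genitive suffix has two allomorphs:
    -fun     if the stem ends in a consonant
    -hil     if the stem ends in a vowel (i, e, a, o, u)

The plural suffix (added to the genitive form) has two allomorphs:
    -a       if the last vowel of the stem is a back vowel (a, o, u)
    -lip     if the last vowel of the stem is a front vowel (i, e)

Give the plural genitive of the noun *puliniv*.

*puliniv*: final sound = /v/, a consonant → -fun → *pulinivfun*.
The genitive form *pulinivfun* — last vowel /u/ (a back vowel) → -a → *pulinivfuna*.

pulinivfuna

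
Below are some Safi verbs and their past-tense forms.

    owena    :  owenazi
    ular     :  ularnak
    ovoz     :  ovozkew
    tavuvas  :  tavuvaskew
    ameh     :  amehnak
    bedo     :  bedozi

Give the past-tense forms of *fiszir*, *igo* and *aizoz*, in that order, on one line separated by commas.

The alternation tracks the final sound of the stem — -kew when the stem ends in a sibilant (*ovoz*, *tavuvas*); -nak when the stem ends in a non-sibilant consonant (*ular*, *ameh*); -zi when the stem ends in a vowel (*owena*, *bedo*).
Since the final sound of *fiszir* is /r/ (a non-sibilant consonant), it takes -nak, giving *fiszirnak*.
*igo* — final sound /o/ (a vowel) → -zi → *igozi*.
*aizoz*: final sound = /z/, a sibilant → -kew → *aizozkew*.

fiszirnak, igozi, aizozkew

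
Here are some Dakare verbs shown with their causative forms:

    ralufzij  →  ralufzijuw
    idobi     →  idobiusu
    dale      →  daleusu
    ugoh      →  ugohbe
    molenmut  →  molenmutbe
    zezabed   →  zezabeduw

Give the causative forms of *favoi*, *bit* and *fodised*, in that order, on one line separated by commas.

The alternation tracks the final sound of the stem — -be when the stem ends in a voiceless consonant (*ugoh*, *molenmut*); -uw when the stem ends in a voiced consonant (*ralufzij*, *zezabed*); -usu when the stem ends in a vowel (*idobi*, *dale*).
*favoi* — final sound /i/ (a vowel) → -usu → *favoiusu*.
Since the final sound of *bit* is /t/ (a voiceless consonant), it takes -be, giving *bitbe*.
The final sound of *fodised* is /d/, which is a voiced consonant, so the suffix is -uw, giving *fodiseduw*.

favoiusu, bitbe, fodiseduw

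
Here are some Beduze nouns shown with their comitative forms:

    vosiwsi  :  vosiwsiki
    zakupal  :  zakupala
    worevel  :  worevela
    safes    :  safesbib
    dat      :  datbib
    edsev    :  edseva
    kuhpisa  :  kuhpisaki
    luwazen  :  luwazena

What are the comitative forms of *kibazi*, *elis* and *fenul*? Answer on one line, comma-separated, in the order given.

The alternation tracks the final sound of the stem — -bib when the stem ends in a voiceless consonant (*safes*, *dat*); -a when the stem ends in a voiced consonant (*zakupal*, *worevel*, *edsev*, *luwazen*); -ki when the stem ends in a vowel (*vosiwsi*, *kuhpisa*).
Since the final sound of *kibazi* is /i/ (a vowel), it takes -ki, giving *kibaziki*.
Since the final sound of *elis* is /s/ (a voiceless consonant), it takes -bib, giving *elisbib*.
The final sound of *fenul* is /l/, which is a voiced consonant, so the suffix is -a, giving *fenula*.

kibaziki, elisbib, fenula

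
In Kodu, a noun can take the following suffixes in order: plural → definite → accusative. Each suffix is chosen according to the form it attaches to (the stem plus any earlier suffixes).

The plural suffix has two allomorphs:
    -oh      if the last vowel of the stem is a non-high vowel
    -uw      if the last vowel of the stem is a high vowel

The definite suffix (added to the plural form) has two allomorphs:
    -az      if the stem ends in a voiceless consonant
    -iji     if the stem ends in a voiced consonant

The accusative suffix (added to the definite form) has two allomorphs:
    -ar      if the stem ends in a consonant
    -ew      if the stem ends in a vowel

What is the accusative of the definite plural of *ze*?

Since the last vowel of *ze* is /e/ (a non-high vowel), it takes -oh, giving *zeoh*.
The plural form *zeoh*: final consonant = /h/, voiceless → -az → *zeohaz*.
The final sound of the definite form *zeohaz* is /z/, which is a consonant, so the accusative suffix is -ar, giving *zeohazar*.

zeohazar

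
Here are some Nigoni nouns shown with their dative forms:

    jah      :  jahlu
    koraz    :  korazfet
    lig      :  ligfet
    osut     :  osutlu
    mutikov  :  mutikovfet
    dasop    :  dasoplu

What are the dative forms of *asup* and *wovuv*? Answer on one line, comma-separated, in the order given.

The suffix is conditioned by the final consonant: -lu when the stem ends in a voiceless consonant (*jah*, *osut*, *dasop*); -fet when the stem ends in a voiced consonant (*koraz*, *lig*, *mutikov*).
Since the final consonant of *asup* is /p/ (voiceless), it takes -lu, giving *asuplu*.
Since the final consonant of *wovuv* is /v/ (voiced), it takes -fet, giving *wovuvfet*.

asuplu, wovuvfet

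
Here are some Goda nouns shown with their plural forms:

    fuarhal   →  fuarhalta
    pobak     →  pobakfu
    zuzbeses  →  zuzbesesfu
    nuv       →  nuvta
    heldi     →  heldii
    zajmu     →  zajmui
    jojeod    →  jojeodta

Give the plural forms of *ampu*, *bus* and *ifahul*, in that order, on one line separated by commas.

ampui, busfu, ifahulta

Looking at the final sound of each stem: -fu when the stem ends in a voiceless consonant (*pobak*, *zuzbeses*); -ta when the stem ends in a voiced consonant (*fuarhal*, *nuv*, *jojeod*); -i when the stem ends in a vowel (*heldi*, *zajmu*).
Since the final sound of *ampu* is /u/ (a vowel), it takes -i, giving *ampui*.
The final sound of *bus* is /s/, which is a voiceless consonant, so the suffix is -fu, giving *busfu*.
Since the final sound of *ifahul* is /l/ (a voiced consonant), it takes -ta, giving *ifahulta*.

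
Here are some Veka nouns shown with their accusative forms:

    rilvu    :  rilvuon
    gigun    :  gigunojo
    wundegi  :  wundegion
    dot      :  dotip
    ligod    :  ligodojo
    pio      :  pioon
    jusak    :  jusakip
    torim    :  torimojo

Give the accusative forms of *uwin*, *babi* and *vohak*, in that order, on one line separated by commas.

uwinojo, babion, vohakip

The suffix is conditioned by the final sound: -ip when the stem ends in a voiceless consonant (*dot*, *jusak*); -ojo when the stem ends in a voiced consonant (*gigun*, *ligod*, *torim*); -on when the stem ends in a vowel (*rilvu*, *wundegi*, *pio*).
*uwin*: final sound = /n/, a voiced consonant → -ojo → *uwinojo*.
The final sound of *babi* is /i/, which is a vowel, so the suffix is -on, giving *babion*.
*vohak*: final sound = /k/, a voiceless consonant → -ip → *vohakip*.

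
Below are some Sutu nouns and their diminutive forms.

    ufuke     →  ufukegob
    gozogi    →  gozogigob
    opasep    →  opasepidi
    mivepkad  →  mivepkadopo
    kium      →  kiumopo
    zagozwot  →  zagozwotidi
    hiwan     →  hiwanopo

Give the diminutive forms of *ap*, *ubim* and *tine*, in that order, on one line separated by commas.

apidi, ubimopo, tinegob

The pattern is voicing of the final sound: -idi when the stem ends in a voiceless consonant (*opasep*, *zagozwot*); -opo when the stem ends in a voiced consonant (*mivepkad*, *kium*, *hiwan*); -gob when the stem ends in a vowel (*ufuke*, *gozogi*).
*ap*: final sound = /p/, a voiceless consonant → -idi → *apidi*.
*ubim* — final sound /m/ (a voiced consonant) → -opo → *ubimopo*.
The final sound of *tine* is /e/, which is a vowel, so the suffix is -gob, giving *tinegob*.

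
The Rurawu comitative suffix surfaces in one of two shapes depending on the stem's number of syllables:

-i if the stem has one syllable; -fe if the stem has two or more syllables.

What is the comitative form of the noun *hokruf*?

hokruffe

With 2 syllables, *hokruf* takes -fe → *hokruffe*.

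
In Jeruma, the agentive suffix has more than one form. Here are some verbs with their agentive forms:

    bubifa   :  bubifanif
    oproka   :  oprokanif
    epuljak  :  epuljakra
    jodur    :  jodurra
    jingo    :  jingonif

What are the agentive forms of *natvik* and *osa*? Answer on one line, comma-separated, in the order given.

The suffix is conditioned by the final sound: -ra when the stem ends in a consonant (*epuljak*, *jodur*); -nif when the stem ends in a vowel (*bubifa*, *oproka*, *jingo*).
Since the final sound of *natvik* is /k/ (a consonant), it takes -ra, giving *natvikra*.
*osa* — final sound /a/ (a vowel) → -nif → *osanif*.

natvikra, osanif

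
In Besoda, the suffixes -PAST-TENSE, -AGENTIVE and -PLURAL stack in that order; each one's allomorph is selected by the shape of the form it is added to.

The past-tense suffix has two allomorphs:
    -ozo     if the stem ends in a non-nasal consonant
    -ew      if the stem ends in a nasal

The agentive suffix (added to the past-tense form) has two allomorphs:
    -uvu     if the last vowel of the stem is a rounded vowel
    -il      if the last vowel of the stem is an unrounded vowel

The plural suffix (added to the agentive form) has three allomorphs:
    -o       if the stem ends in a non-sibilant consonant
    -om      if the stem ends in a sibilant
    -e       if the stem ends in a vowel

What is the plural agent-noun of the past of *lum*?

*lum*: final consonant = /m/, a nasal → -ew → *lumew*.
Since the last vowel of the past-tense form *lumew* is /e/ (an unrounded vowel), it takes -il, giving *lumewil*.
The agentive form *lumewil* — final sound /l/ (a non-sibilant consonant) → -o → *lumewilo*.

lumewilo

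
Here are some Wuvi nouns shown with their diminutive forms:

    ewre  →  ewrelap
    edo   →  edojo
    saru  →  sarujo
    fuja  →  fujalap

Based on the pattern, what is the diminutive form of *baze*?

Looking at the last vowel of each stem: -jo when the last vowel of the stem is a rounded vowel (*edo*, *saru*); -lap when the last vowel of the stem is an unrounded vowel (*ewre*, *fuja*).
*baze*: last vowel = /e/, an unrounded vowel → -lap → *bazelap*.

bazelap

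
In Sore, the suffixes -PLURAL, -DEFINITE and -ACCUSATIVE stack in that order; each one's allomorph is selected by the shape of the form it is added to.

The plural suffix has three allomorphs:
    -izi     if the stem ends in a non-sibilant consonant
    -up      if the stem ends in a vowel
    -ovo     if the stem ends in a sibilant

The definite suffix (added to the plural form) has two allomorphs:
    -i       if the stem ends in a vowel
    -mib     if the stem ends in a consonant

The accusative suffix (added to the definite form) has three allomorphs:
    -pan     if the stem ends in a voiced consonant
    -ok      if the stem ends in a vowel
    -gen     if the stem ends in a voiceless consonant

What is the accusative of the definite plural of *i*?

iupmibpan

*i* — final sound /i/ (a vowel) → -up → *iup*.
The plural form *iup*: final sound = /p/, a consonant → -mib → *iupmib*.
Since the final sound of the definite form *iupmib* is /b/ (a voiced consonant), it takes -pan, giving *iupmibpan*.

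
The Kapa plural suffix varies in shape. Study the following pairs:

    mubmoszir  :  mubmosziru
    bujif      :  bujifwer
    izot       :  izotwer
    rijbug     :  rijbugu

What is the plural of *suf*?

The suffix is conditioned by the final consonant: -wer when the stem ends in a voiceless consonant (*bujif*, *izot*); -u when the stem ends in a voiced consonant (*mubmoszir*, *rijbug*).
Since the final consonant of *suf* is /f/ (voiceless), it takes -wer, giving *sufwer*.

sufwer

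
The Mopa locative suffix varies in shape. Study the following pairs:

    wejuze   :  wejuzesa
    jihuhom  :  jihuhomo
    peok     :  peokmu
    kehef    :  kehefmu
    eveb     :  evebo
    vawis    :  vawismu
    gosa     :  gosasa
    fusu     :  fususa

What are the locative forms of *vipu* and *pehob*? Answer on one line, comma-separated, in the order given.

vipusa, pehobo

Looking at the final sound of each stem: -mu when the stem ends in a voiceless consonant (*peok*, *kehef*, *vawis*); -o when the stem ends in a voiced consonant (*jihuhom*, *eveb*); -sa when the stem ends in a vowel (*wejuze*, *gosa*, *fusu*).
Since the final sound of *vipu* is /u/ (a vowel), it takes -sa, giving *vipusa*.
Since the final sound of *pehob* is /b/ (a voiced consonant), it takes -o, giving *pehobo*.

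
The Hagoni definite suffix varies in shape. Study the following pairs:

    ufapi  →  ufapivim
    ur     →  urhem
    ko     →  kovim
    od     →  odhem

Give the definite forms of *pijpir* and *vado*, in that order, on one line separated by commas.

Looking at the final sound of each stem: -hem when the stem ends in a consonant (*ur*, *od*); -vim when the stem ends in a vowel (*ufapi*, *ko*).
The final sound of *pijpir* is /r/, which is a consonant, so the suffix is -hem, giving *pijpirhem*.
Since the final sound of *vado* is /o/ (a vowel), it takes -vim, giving *vadovim*.

pijpirhem, vadovim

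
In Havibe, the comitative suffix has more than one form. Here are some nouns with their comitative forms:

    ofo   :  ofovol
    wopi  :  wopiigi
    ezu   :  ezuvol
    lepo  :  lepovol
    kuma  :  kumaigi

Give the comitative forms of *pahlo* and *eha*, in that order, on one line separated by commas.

pahlovol, ehaigi

The pattern is rounding harmony: -vol when the last vowel of the stem is a rounded vowel (*ofo*, *ezu*, *lepo*); -igi when the last vowel of the stem is an unrounded vowel (*wopi*, *kuma*).
*pahlo* — last vowel /o/ (a rounded vowel) → -vol → *pahlovol*.
Since the last vowel of *eha* is /a/ (an unrounded vowel), it takes -igi, giving *ehaigi*.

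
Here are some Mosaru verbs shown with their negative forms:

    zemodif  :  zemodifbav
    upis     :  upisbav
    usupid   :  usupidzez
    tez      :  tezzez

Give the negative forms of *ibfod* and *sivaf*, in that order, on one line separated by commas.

The suffix is conditioned by the final consonant: -bav when the stem ends in a voiceless consonant (*zemodif*, *upis*); -zez when the stem ends in a voiced consonant (*usupid*, *tez*).
The final consonant of *ibfod* is /d/, which is voiced, so the suffix is -zez, giving *ibfodzez*.
*sivaf*: final consonant = /f/, voiceless → -bav → *sivafbav*.

ibfodzez, sivafbav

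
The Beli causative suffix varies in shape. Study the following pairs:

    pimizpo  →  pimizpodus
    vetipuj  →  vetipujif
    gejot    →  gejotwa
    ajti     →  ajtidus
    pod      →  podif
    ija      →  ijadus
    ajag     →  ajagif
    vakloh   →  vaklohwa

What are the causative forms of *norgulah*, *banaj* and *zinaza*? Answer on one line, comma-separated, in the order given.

norgulahwa, banajif, zinazadus

The pattern is voicing of the final sound: -wa when the stem ends in a voiceless consonant (*gejot*, *vakloh*); -if when the stem ends in a voiced consonant (*vetipuj*, *pod*, *ajag*); -dus when the stem ends in a vowel (*pimizpo*, *ajti*, *ija*).
The final sound of *norgulah* is /h/, which is a voiceless consonant, so the suffix is -wa, giving *norgulahwa*.
The final sound of *banaj* is /j/, which is a voiced consonant, so the suffix is -if, giving *banajif*.
Since the final sound of *zinaza* is /a/ (a vowel), it takes -dus, giving *zinazadus*.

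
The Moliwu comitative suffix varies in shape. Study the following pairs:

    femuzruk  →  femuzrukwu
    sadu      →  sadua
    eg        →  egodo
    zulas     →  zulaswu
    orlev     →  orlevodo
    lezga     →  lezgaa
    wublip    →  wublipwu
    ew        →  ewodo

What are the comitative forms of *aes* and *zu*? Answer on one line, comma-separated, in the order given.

aeswu, zua

Looking at the final sound of each stem: -wu when the stem ends in a voiceless consonant (*femuzruk*, *zulas*, *wublip*); -odo when the stem ends in a voiced consonant (*eg*, *orlev*, *ew*); -a when the stem ends in a vowel (*sadu*, *lezga*).
*aes*: final sound = /s/, a voiceless consonant → -wu → *aeswu*.
Since the final sound of *zu* is /u/ (a vowel), it takes -a, giving *zua*.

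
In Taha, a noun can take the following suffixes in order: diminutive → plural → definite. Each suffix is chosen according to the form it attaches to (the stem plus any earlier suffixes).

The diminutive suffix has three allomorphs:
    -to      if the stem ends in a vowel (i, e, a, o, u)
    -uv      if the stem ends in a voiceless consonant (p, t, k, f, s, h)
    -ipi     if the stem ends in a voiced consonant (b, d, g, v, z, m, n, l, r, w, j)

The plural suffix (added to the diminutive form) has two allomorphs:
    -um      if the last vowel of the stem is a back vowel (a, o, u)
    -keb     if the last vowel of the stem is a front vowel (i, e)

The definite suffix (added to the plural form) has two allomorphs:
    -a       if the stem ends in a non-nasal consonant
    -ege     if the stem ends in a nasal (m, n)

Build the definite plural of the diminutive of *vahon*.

vahonipikeba

*vahon* — final sound /n/ (a voiced consonant) → -ipi → *vahonipi*.
The diminutive form *vahonipi* — last vowel /i/ (a front vowel) → -keb → *vahonipikeb*.
The final consonant of the plural form *vahonipikeb* is /b/, which is non-nasal, so the definite suffix is -a, giving *vahonipikeba*.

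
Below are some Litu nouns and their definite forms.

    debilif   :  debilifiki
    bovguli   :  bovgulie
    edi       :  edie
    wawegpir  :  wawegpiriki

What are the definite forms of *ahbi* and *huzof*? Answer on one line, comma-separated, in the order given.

ahbie, huzofiki

The alternation tracks the final sound of the stem — -iki when the stem ends in a consonant (*debilif*, *wawegpir*); -e when the stem ends in a vowel (*bovguli*, *edi*).
*ahbi*: final sound = /i/, a vowel → -e → *ahbie*.
Since the final sound of *huzof* is /f/ (a consonant), it takes -iki, giving *huzofiki*.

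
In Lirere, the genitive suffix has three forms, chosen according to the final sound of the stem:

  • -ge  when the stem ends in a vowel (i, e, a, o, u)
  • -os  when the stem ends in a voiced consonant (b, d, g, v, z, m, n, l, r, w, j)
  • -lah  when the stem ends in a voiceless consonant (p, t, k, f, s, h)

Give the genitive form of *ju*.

Since the final sound of *ju* is /u/ (a vowel), it takes -ge, giving *juge*.

juge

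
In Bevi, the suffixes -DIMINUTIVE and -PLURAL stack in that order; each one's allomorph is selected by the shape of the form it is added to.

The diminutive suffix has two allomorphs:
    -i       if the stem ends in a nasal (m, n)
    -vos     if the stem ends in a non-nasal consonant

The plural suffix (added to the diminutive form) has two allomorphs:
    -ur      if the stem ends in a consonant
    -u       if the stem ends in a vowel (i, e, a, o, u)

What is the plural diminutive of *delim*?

The final consonant of *delim* is /m/, which is a nasal, so the diminutive suffix is -i, giving *delimi*.
The diminutive form *delimi*: final sound = /i/, a vowel → -u → *delimiu*.

delimiu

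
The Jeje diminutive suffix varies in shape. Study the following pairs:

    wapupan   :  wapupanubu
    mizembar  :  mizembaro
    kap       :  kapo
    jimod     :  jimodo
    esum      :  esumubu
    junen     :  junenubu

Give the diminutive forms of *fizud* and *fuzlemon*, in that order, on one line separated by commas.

fizudo, fuzlemonubu

The alternation tracks the final consonant of the stem — -ubu when the stem ends in a nasal (*wapupan*, *esum*, *junen*); -o when the stem ends in a non-nasal consonant (*mizembar*, *kap*, *jimod*).
The final consonant of *fizud* is /d/, which is non-nasal, so the suffix is -o, giving *fizudo*.
The final consonant of *fuzlemon* is /n/, which is a nasal, so the suffix is -ubu, giving *fuzlemonubu*.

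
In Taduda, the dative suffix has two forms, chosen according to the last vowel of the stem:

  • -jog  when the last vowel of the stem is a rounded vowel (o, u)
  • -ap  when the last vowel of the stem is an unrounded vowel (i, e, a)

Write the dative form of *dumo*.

*dumo* — last vowel /o/ (a rounded vowel) → -jog → *dumojog*.

dumojog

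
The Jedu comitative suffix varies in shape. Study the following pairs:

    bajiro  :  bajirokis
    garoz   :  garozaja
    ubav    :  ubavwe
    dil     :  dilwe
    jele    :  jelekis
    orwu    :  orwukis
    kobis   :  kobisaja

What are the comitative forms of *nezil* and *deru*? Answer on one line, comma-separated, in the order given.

nezilwe, derukis

The pattern is sibilance of the final sound: -aja when the stem ends in a sibilant (*garoz*, *kobis*); -we when the stem ends in a non-sibilant consonant (*ubav*, *dil*); -kis when the stem ends in a vowel (*bajiro*, *jele*, *orwu*).
The final sound of *nezil* is /l/, which is a non-sibilant consonant, so the suffix is -we, giving *nezilwe*.
Since the final sound of *deru* is /u/ (a vowel), it takes -kis, giving *derukis*.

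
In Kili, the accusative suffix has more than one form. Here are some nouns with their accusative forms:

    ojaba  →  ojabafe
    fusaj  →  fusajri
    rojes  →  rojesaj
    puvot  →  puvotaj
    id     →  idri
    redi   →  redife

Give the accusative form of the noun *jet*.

jetaj

The suffix is conditioned by the final sound: -aj when the stem ends in a voiceless consonant (*rojes*, *puvot*); -ri when the stem ends in a voiced consonant (*fusaj*, *id*); -fe when the stem ends in a vowel (*ojaba*, *redi*).
*jet*: final sound = /t/, a voiceless consonant → -aj → *jetaj*.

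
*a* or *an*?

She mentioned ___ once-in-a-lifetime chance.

a

The indefinite article is chosen by the initial *sound* of the following word, not its spelling.
*once-in-a-lifetime* begins with the sound /wʌ/ (*once* pronounced with initial /w/) — a consonant sound.
So the article is *a*: She mentioned a once-in-a-lifetime chance.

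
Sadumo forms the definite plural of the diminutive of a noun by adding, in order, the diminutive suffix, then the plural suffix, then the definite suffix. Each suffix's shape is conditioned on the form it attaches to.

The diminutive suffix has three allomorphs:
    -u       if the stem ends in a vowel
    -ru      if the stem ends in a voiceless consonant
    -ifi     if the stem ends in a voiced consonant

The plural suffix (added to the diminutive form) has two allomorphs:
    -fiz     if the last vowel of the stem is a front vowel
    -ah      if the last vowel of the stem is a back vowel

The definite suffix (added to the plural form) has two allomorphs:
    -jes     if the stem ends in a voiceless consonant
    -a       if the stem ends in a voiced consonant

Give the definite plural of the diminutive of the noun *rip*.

ripruahjes

*rip* — final sound /p/ (a voiceless consonant) → -ru → *ripru*.
The last vowel of the diminutive form *ripru* is /u/, which is a back vowel, so the plural suffix is -ah, giving *ripruah*.
Since the final consonant of the plural form *ripruah* is /h/ (voiceless), it takes -jes, giving *ripruahjes*.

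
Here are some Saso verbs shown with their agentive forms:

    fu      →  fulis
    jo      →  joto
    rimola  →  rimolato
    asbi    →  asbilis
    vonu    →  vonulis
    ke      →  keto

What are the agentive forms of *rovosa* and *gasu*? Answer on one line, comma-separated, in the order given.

The alternation tracks the last vowel of the stem — -lis when the last vowel of the stem is a high vowel (*fu*, *asbi*, *vonu*); -to when the last vowel of the stem is a non-high vowel (*jo*, *rimola*, *ke*).
*rovosa* — last vowel /a/ (a non-high vowel) → -to → *rovosato*.
Since the last vowel of *gasu* is /u/ (a high vowel), it takes -lis, giving *gasulis*.

rovosato, gasulis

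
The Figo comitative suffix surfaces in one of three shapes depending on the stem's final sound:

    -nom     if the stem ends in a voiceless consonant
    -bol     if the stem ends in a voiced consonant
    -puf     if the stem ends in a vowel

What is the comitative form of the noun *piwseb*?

piwsebbol

*piwseb* — final sound /b/ (a voiced consonant) → -bol → *piwsebbol*.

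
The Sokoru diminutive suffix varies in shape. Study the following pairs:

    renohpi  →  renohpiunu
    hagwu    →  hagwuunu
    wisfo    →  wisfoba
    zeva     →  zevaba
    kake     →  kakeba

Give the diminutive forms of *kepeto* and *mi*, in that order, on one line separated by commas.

kepetoba, miunu

Looking at the last vowel of each stem: -unu when the last vowel of the stem is a high vowel (*renohpi*, *hagwu*); -ba when the last vowel of the stem is a non-high vowel (*wisfo*, *zeva*, *kake*).
*kepeto*: last vowel = /o/, a non-high vowel → -ba → *kepetoba*.
Since the last vowel of *mi* is /i/ (a high vowel), it takes -unu, giving *miunu*.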